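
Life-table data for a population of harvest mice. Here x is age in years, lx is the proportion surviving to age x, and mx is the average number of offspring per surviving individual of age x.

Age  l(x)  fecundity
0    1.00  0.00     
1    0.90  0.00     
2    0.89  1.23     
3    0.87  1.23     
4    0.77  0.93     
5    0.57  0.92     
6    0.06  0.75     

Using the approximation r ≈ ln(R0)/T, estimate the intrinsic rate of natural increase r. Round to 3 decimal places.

0.383

R0 = Σ lx·mx = 0 + 0 + 1.0947 + 1.0701 + 0.7161 + 0.5244 + 0.045 = 3.4503
Σ x·lx·mx = 11.1561; T = 11.1561/3.4503 = 3.23337…
r ≈ ln(R0)/T = ln(3.4503)/3.23337… = 0.38302… → 0.383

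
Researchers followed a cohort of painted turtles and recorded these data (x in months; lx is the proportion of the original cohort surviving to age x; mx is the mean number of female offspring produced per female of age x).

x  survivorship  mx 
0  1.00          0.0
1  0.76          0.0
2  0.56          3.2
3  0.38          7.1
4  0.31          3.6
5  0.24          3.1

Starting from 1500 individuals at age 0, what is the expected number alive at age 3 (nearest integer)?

570

Expected survivors = N0 · l_3 = 1500 × 0.38 = 570 → 570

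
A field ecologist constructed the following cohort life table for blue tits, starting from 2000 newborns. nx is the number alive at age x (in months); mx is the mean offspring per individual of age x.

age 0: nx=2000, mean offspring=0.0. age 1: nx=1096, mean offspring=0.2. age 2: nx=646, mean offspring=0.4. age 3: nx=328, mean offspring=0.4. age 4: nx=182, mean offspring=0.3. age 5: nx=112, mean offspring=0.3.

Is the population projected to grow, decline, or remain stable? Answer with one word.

declining

lx = nx/n0 = nx/2000: 1, 0.548, 0.323, 0.164, 0.091, 0.056
R0 = Σ lx·mx = 0 + 0.1096 + 0.1292 + 0.0656 + 0.0273 + 0.0168 = 0.3485
R0 < 1, so the population is declining.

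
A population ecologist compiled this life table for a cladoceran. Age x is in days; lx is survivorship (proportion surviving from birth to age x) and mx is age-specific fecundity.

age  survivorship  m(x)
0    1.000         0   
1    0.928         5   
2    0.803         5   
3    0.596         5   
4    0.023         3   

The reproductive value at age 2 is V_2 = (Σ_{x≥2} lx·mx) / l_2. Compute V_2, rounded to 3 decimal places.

lx·mx for x ≥ 2: 4.015, 2.98, 0.069 → sum = 7.064
V_2 = 7.064 / l_2 = 7.064 / 0.803 = 8.797011… → 8.797

8.797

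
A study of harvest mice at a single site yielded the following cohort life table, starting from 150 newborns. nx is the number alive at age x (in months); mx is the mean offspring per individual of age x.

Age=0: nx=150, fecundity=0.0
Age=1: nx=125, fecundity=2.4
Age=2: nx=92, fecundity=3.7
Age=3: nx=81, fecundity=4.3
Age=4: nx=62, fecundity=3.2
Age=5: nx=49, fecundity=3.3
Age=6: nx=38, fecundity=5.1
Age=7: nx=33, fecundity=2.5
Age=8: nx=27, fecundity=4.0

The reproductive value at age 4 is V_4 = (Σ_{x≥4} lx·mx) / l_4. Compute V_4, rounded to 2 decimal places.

12.01

lx = nx/n0 = nx/150: 1, 0.83333…, 0.61333…, 0.54, 0.41333…, 0.32667…, 0.25333…, 0.22, 0.18
lx·mx for x ≥ 4: 1.322667…, 1.078…, 1.292…, 0.55, 0.72 → sum = 4.962667…
V_4 = 4.962667… / l_4 = 4.962667… / 0.413333… = 12.006452… → 12.01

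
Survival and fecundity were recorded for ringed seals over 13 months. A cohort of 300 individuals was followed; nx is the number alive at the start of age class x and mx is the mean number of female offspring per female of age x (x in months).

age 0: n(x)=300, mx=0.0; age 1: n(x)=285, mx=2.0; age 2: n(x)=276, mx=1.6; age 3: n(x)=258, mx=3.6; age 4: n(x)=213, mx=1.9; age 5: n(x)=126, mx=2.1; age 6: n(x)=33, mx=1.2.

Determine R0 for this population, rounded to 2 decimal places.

lx = nx/n0 = nx/300: 1, 0.95, 0.92, 0.86, 0.71, 0.42, 0.11
lx·mx by age: 0, 1.9, 1.472, 3.096, 1.349, 0.882, 0.132
R0 = Σ lx·mx = 8.831 → 8.83

8.83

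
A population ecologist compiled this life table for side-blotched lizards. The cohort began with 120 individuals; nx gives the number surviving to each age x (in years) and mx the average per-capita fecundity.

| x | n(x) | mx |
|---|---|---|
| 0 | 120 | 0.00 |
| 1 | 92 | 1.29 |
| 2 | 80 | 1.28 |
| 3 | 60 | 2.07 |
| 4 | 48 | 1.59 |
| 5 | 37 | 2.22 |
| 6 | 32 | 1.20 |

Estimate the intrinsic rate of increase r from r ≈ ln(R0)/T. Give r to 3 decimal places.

lx = nx/n0 = nx/120: 1, 0.76667…, 0.66667…, 0.5, 0.4, 0.30833…, 0.26667…
R0 = Σ lx·mx = 0 + 0.989… + 0.85333… + 1.035 + 0.636 + 0.6845… + 0.32… = 4.517833…
Σ x·lx·mx = 13.687167…; T = 13.687167…/4.517833… = 3.02959…
r ≈ ln(R0)/T = ln(4.517833…)/3.02959… = 0.49777… → 0.498

0.498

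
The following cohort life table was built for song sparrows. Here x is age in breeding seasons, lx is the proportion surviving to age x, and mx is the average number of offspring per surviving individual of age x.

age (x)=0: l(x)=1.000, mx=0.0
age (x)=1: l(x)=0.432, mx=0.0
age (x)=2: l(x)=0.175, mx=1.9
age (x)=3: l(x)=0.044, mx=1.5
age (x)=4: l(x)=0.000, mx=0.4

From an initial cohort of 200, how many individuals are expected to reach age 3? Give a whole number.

Expected survivors = N0 · l_3 = 200 × 0.044 = 8.8 → 9

9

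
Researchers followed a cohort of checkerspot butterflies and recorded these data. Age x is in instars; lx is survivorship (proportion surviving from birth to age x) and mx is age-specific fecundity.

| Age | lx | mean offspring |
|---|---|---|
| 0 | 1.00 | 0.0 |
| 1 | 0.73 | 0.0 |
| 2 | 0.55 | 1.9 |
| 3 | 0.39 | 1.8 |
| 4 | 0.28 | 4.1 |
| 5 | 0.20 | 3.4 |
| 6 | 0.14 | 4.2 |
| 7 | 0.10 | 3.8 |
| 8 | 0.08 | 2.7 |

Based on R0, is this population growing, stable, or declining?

R0 = Σ lx·mx = 0 + 0 + 1.045 + 0.702 + 1.148 + 0.68 + 0.588 + 0.38 + 0.216 = 4.759
R0 > 1, so the population is growing.

growing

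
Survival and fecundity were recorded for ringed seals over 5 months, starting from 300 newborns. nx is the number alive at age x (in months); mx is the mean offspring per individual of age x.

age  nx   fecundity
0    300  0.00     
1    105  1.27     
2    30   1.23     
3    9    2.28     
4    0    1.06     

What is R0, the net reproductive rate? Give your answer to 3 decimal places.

lx = nx/n0 = nx/300: 1, 0.35, 0.1, 0.03, 0
lx·mx by age: 0, 0.4445, 0.123, 0.0684, 0
R0 = Σ lx·mx = 0.6359 → 0.636

0.636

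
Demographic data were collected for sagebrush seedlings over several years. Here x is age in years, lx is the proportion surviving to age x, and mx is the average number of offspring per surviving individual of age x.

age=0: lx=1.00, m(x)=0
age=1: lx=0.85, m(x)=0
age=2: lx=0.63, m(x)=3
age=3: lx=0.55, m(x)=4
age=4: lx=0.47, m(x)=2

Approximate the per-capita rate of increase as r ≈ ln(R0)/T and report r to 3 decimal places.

R0 = Σ lx·mx = 0 + 0 + 1.89 + 2.2 + 0.94 = 5.03
Σ x·lx·mx = 14.14; T = 14.14/5.03 = 2.81113…
r ≈ ln(R0)/T = ln(5.03)/2.81113… = 0.57465… → 0.575

0.575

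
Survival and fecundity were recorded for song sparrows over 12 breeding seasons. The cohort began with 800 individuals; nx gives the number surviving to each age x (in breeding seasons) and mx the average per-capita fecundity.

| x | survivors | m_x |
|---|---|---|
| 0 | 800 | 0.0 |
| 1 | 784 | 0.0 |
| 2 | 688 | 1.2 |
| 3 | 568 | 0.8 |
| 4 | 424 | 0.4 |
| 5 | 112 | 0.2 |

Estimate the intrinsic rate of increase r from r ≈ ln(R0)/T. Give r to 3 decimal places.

0.236

lx = nx/n0 = nx/800: 1, 0.98, 0.86, 0.71, 0.53, 0.14
R0 = Σ lx·mx = 0 + 0 + 1.032 + 0.568 + 0.212 + 0.028 = 1.84
Σ x·lx·mx = 4.756; T = 4.756/1.84 = 2.58478…
r ≈ ln(R0)/T = ln(1.84)/2.58478… = 0.23591… → 0.236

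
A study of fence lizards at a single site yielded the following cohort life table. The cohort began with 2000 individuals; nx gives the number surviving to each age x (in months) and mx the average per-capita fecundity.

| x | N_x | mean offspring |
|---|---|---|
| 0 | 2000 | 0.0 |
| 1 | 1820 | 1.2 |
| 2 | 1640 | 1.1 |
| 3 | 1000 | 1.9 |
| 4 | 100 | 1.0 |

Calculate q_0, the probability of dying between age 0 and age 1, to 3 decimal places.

lx = nx/n0 = nx/2000: 1, 0.91, 0.82, 0.5, 0.05
q_0 = (l_0 − l_1) / l_0 = (1 − 0.91) / 1
     = 0.09 / 1 = 0.09 → 0.090

0.090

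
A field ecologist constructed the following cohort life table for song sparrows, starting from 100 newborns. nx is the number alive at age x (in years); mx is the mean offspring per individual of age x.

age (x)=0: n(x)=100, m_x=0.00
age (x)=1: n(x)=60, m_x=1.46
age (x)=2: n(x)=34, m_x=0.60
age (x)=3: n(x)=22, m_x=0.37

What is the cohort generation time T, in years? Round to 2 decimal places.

1.32

lx = nx/n0 = nx/100: 1, 0.6, 0.34, 0.22
lx·mx: 0, 0.876, 0.204, 0.0814 → R0 = 1.1614
x·lx·mx: 0, 0.876, 0.408, 0.2442 → Σ = 1.5282
T = 1.5282 / 1.1614 = 1.315826… → 1.32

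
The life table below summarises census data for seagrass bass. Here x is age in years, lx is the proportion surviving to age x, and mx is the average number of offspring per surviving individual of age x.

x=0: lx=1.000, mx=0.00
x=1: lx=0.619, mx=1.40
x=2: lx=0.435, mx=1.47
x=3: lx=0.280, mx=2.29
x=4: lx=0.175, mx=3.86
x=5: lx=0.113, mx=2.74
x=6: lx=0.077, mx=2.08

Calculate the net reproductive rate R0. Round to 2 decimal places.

lx·mx by age: 0, 0.8666, 0.63945, 0.6412, 0.6755, 0.30962, 0.16016
R0 = Σ lx·mx = 3.29253 → 3.29

3.29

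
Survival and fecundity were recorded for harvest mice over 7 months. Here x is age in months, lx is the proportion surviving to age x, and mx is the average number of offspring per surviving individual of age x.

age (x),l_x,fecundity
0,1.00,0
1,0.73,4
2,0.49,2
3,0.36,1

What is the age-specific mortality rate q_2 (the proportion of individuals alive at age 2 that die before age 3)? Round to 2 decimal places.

q_2 = (l_2 − l_3) / l_2 = (0.49 − 0.36) / 0.49
     = 0.13 / 0.49 = 0.265306… → 0.27

0.27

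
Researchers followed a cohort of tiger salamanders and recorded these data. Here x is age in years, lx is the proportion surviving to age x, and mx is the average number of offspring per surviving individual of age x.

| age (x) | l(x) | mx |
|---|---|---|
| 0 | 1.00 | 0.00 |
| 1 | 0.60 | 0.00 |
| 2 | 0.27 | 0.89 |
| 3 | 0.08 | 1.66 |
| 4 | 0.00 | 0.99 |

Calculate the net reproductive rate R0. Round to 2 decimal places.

0.37

lx·mx by age: 0, 0, 0.2403, 0.1328, 0
R0 = Σ lx·mx = 0.3731 → 0.37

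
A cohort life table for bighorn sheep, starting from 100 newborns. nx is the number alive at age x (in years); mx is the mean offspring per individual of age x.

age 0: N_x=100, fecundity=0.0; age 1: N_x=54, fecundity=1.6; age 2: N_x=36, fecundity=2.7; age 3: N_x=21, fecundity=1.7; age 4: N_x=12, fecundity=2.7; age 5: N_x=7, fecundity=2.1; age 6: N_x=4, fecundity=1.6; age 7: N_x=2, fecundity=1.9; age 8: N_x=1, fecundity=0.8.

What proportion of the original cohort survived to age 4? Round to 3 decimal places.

0.120

l_4 = n_4/n_0 = 12/100 = 0.12 → 0.120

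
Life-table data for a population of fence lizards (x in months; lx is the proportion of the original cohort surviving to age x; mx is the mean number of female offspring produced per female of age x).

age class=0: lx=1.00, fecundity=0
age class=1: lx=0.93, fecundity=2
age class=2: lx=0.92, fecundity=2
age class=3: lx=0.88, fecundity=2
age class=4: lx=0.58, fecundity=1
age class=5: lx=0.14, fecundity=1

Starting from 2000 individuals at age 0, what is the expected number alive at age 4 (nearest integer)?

1160

Expected survivors = N0 · l_4 = 2000 × 0.58 = 1160 → 1160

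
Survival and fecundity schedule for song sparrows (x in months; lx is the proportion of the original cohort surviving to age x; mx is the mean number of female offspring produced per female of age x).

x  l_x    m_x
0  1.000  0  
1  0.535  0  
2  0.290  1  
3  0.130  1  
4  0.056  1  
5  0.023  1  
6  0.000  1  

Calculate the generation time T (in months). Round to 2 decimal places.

2.62

lx·mx: 0, 0, 0.29, 0.13, 0.056, 0.023, 0 → R0 = 0.499
x·lx·mx: 0, 0, 0.58, 0.39, 0.224, 0.115, 0 → Σ = 1.309
T = 1.309 / 0.499 = 2.623246… → 2.62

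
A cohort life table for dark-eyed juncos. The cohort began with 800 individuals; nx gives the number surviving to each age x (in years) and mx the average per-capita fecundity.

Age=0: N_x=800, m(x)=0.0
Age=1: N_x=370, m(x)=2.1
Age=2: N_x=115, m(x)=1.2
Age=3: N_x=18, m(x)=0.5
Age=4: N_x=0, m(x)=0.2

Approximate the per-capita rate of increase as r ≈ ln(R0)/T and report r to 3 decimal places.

lx = nx/n0 = nx/800: 1, 0.4625, 0.14375, 0.0225, 0
R0 = Σ lx·mx = 0 + 0.97125 + 0.1725… + 0.01125 + 0 = 1.155
Σ x·lx·mx = 1.35; T = 1.35/1.155 = 1.16883…
r ≈ ln(R0)/T = ln(1.155)/1.16883… = 0.12329… → 0.123

0.123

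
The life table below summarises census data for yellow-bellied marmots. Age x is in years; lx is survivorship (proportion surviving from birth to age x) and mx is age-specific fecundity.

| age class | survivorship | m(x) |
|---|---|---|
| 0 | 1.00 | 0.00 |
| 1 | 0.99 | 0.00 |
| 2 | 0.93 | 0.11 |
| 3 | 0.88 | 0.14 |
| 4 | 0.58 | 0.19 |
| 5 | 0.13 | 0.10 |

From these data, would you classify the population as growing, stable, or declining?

R0 = Σ lx·mx = 0 + 0 + 0.1023 + 0.1232 + 0.1102 + 0.013 = 0.3487
R0 < 1, so the population is declining.

declining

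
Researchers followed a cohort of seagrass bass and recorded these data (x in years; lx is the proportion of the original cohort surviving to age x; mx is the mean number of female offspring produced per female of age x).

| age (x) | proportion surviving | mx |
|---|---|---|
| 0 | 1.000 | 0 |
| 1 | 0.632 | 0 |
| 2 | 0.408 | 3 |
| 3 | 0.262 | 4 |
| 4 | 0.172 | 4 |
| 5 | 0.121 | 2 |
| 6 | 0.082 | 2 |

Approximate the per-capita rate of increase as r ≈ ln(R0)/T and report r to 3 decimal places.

R0 = Σ lx·mx = 0 + 0 + 1.224 + 1.048 + 0.688 + 0.242 + 0.164 = 3.366
Σ x·lx·mx = 10.538; T = 10.538/3.366 = 3.13072…
r ≈ ln(R0)/T = ln(3.366)/3.13072… = 0.38768… → 0.388

0.388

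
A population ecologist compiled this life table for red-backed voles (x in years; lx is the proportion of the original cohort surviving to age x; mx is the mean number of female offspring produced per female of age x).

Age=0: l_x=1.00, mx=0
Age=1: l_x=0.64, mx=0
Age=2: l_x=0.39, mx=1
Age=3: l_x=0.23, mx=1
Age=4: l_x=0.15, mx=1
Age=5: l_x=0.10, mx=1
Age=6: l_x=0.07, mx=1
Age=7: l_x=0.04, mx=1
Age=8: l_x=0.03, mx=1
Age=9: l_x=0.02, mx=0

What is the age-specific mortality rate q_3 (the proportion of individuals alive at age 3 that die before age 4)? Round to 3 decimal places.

q_3 = (l_3 − l_4) / l_3 = (0.23 − 0.15) / 0.23
     = 0.08 / 0.23 = 0.347826… → 0.348

0.348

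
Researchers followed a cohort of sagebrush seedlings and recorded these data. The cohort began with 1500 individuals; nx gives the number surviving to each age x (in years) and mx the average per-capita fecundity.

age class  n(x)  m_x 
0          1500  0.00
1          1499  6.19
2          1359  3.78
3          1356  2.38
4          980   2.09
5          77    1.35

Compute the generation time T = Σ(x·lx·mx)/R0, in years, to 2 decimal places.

1.92

lx = nx/n0 = nx/1500: 1, 0.99933…, 0.906, 0.904, 0.65333…, 0.05133…
lx·mx: 0, 6.185873…, 3.42468, 2.15152, 1.365467…, 0.0693… → R0 = 13.19684…
x·lx·mx: 0, 6.185873…, 6.84936, 6.45456, 5.461867…, 0.3465… → Σ = 25.29816…
T = 25.29816… / 13.19684… = 1.916986… → 1.92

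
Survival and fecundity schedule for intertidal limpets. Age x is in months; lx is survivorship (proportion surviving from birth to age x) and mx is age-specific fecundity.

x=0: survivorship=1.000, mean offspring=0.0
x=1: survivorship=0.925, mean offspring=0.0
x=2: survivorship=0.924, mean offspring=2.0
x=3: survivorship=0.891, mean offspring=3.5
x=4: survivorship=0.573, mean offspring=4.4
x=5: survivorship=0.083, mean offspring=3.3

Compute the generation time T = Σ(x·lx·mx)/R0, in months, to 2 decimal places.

lx·mx: 0, 0, 1.848, 3.1185, 2.5212, 0.2739 → R0 = 7.7616
x·lx·mx: 0, 0, 3.696, 9.3555, 10.0848, 1.3695 → Σ = 24.5058
T = 24.5058 / 7.7616 = 3.157313… → 3.16

3.16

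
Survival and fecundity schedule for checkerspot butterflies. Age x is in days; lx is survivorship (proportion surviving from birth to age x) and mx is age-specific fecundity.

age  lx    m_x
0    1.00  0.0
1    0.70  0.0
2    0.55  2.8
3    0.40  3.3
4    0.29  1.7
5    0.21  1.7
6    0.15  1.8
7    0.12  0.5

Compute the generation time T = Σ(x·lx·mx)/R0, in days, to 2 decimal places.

3.18

lx·mx: 0, 0, 1.54, 1.32, 0.493, 0.357, 0.27, 0.06 → R0 = 4.04
x·lx·mx: 0, 0, 3.08, 3.96, 1.972, 1.785, 1.62, 0.42 → Σ = 12.837
T = 12.837 / 4.04 = 3.177475… → 3.18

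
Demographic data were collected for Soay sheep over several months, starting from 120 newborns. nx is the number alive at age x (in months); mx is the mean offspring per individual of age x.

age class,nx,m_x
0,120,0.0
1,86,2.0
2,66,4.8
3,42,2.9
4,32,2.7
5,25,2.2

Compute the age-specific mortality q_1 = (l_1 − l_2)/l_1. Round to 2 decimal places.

lx = nx/n0 = nx/120: 1, 0.71667…, 0.55, 0.35, 0.26667…, 0.20833…
q_1 = (l_1 − l_2) / l_1 = (0.716667… − 0.55) / 0.716667…
     = 0.166667… / 0.716667… = 0.232558… → 0.23

0.23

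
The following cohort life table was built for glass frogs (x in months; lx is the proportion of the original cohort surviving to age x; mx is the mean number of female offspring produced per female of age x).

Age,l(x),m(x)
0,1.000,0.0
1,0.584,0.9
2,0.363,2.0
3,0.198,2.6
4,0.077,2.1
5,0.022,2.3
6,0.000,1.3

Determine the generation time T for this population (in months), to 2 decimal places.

2.23

lx·mx: 0, 0.5256, 0.726, 0.5148, 0.1617, 0.0506, 0 → R0 = 1.9787
x·lx·mx: 0, 0.5256, 1.452, 1.5444, 0.6468, 0.253, 0 → Σ = 4.4218
T = 4.4218 / 1.9787 = 2.2347… → 2.23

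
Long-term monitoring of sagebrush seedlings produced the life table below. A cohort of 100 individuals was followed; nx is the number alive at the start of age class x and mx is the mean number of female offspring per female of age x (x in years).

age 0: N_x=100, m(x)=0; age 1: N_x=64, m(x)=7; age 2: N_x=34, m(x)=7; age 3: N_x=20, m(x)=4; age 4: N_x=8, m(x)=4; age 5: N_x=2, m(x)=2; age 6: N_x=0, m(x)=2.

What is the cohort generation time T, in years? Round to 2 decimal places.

1.64

lx = nx/n0 = nx/100: 1, 0.64, 0.34, 0.2, 0.08, 0.02, 0
lx·mx: 0, 4.48, 2.38, 0.8, 0.32, 0.04, 0 → R0 = 8.02
x·lx·mx: 0, 4.48, 4.76, 2.4, 1.28, 0.2, 0 → Σ = 13.12
T = 13.12 / 8.02 = 1.63591… → 1.64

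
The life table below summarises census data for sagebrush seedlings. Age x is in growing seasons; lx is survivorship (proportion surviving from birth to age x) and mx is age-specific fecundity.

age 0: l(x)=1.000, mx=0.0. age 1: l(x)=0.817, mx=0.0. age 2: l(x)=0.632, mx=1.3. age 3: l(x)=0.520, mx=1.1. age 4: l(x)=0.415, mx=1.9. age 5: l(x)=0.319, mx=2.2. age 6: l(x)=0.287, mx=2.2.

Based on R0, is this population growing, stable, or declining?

growing

R0 = Σ lx·mx = 0 + 0 + 0.8216 + 0.572 + 0.7885 + 0.7018 + 0.6314 = 3.5153
R0 > 1, so the population is growing.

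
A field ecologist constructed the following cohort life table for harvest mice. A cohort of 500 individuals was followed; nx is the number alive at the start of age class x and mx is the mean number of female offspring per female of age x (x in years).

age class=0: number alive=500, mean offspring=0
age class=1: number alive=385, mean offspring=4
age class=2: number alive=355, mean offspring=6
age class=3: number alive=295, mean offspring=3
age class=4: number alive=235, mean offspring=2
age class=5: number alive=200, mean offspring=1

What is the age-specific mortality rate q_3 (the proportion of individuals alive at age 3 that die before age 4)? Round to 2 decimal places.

lx = nx/n0 = nx/500: 1, 0.77, 0.71, 0.59, 0.47, 0.4
q_3 = (l_3 − l_4) / l_3 = (0.59 − 0.47) / 0.59
     = 0.12 / 0.59 = 0.20339… → 0.20

0.20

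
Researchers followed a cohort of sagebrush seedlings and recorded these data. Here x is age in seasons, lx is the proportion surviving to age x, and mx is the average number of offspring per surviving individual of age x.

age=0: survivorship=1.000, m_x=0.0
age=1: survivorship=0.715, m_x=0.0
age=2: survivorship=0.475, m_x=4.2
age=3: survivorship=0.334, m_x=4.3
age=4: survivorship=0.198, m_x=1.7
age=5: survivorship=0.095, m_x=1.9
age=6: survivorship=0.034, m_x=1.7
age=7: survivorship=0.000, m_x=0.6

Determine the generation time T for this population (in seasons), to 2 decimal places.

lx·mx: 0, 0, 1.995, 1.4362, 0.3366, 0.1805, 0.0578, 0 → R0 = 4.0061
x·lx·mx: 0, 0, 3.99, 4.3086, 1.3464, 0.9025, 0.3468, 0 → Σ = 10.8943
T = 10.8943 / 4.0061 = 2.719428… → 2.72

2.72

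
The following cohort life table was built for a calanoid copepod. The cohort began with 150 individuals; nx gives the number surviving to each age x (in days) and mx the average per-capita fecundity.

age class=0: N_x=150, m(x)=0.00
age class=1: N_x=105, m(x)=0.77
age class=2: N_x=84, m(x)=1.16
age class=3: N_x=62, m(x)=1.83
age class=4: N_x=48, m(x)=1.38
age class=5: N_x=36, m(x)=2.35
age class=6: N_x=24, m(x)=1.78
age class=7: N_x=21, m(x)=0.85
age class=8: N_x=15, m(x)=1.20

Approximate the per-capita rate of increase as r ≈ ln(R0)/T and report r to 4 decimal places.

lx = nx/n0 = nx/150: 1, 0.7, 0.56, 0.41333…, 0.32, 0.24, 0.16, 0.14, 0.1
R0 = Σ lx·mx = 0 + 0.539 + 0.6496 + 0.7564… + 0.4416 + 0.564 + 0.2848 + 0.119 + 0.12 = 3.4744…
Σ x·lx·mx = 12.1956…; T = 12.1956…/3.4744… = 3.51013…
r ≈ ln(R0)/T = ln(3.4744…)/3.51013… = 0.354808… → 0.3548

0.3548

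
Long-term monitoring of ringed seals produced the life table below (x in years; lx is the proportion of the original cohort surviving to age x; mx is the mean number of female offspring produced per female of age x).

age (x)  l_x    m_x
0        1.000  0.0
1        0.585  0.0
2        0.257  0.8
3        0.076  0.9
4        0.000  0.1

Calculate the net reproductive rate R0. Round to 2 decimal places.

0.27

lx·mx by age: 0, 0, 0.2056, 0.0684, 0
R0 = Σ lx·mx = 0.274 → 0.27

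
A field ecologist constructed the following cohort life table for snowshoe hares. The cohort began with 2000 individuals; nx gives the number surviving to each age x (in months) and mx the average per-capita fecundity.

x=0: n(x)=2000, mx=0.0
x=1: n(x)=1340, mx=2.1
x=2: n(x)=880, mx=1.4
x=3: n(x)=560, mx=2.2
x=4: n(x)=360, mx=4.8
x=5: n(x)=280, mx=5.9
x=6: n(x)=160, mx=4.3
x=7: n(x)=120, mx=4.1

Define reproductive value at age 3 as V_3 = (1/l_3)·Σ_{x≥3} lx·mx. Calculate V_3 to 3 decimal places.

lx = nx/n0 = nx/2000: 1, 0.67, 0.44, 0.28, 0.18, 0.14, 0.08, 0.06
lx·mx for x ≥ 3: 0.616, 0.864, 0.826, 0.344, 0.246 → sum = 2.896
V_3 = 2.896 / l_3 = 2.896 / 0.28 = 10.342857… → 10.343

10.343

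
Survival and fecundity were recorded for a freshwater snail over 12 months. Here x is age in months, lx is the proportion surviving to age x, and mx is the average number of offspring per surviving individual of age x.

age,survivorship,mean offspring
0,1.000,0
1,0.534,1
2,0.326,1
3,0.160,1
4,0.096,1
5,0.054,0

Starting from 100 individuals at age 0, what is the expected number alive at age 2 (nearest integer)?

Expected survivors = N0 · l_2 = 100 × 0.326 = 32.6 → 33

33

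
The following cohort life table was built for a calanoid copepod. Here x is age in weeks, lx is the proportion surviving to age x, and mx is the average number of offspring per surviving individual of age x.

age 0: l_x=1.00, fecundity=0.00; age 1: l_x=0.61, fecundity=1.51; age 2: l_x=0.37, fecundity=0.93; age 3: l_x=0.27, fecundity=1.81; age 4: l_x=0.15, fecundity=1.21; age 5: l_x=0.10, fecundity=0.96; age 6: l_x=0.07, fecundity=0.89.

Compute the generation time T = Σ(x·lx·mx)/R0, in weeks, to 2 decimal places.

2.22

lx·mx: 0, 0.9211, 0.3441, 0.4887, 0.1815, 0.096, 0.0623 → R0 = 2.0937
x·lx·mx: 0, 0.9211, 0.6882, 1.4661, 0.726, 0.48, 0.3738 → Σ = 4.6552
T = 4.6552 / 2.0937 = 2.223432… → 2.22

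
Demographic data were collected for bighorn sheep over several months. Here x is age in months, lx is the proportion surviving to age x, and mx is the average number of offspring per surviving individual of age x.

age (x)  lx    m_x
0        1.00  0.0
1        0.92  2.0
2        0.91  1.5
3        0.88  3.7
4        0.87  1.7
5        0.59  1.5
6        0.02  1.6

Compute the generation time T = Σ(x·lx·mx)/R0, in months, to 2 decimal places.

lx·mx: 0, 1.84, 1.365, 3.256, 1.479, 0.885, 0.032 → R0 = 8.857
x·lx·mx: 0, 1.84, 2.73, 9.768, 5.916, 4.425, 0.192 → Σ = 24.871
T = 24.871 / 8.857 = 2.808061… → 2.81

2.81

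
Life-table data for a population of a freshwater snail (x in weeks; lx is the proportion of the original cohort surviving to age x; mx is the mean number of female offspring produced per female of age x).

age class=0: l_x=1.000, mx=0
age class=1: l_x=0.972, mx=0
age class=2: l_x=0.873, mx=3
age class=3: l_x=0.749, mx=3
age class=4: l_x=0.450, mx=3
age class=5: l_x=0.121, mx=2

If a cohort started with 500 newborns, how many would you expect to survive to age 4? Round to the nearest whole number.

225

Expected survivors = N0 · l_4 = 500 × 0.450 = 225 → 225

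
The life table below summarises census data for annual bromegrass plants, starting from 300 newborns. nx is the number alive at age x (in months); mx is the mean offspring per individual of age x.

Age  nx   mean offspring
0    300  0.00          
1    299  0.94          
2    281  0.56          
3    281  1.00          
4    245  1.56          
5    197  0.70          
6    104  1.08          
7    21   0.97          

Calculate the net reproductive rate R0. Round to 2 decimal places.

lx = nx/n0 = nx/300: 1, 0.99667…, 0.93667…, 0.93667…, 0.81667…, 0.65667…, 0.34667…, 0.07
lx·mx by age: 0, 0.936867…, 0.524533…, 0.936667…, 1.274…, 0.459667…, 0.3744…, 0.0679
R0 = Σ lx·mx = 4.574033… → 4.57

4.57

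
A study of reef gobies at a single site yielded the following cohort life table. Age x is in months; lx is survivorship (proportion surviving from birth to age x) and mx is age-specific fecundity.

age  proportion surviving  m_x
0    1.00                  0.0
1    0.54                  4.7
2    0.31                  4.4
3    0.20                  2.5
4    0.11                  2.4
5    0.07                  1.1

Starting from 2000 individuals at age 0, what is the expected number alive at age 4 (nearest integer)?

Expected survivors = N0 · l_4 = 2000 × 0.11 = 220 → 220

220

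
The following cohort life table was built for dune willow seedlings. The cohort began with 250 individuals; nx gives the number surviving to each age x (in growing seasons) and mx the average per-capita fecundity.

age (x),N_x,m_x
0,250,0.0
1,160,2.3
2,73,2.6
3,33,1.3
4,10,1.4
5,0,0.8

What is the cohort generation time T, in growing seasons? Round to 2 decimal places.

1.52

lx = nx/n0 = nx/250: 1, 0.64, 0.292, 0.132, 0.04, 0
lx·mx: 0, 1.472, 0.7592, 0.1716, 0.056, 0 → R0 = 2.4588
x·lx·mx: 0, 1.472, 1.5184, 0.5148, 0.224, 0 → Σ = 3.7292
T = 3.7292 / 2.4588 = 1.516675… → 1.52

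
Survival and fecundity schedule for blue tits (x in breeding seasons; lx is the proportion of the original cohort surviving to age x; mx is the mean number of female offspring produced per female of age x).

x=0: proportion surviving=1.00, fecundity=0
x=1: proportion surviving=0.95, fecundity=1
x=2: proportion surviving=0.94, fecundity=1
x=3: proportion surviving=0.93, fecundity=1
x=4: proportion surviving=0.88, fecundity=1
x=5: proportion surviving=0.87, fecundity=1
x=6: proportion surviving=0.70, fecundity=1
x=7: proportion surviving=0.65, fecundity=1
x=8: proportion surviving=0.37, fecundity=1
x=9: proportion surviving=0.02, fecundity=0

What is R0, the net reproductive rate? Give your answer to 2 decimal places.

6.29

lx·mx by age: 0, 0.95, 0.94, 0.93, 0.88, 0.87, 0.7, 0.65, 0.37, 0
R0 = Σ lx·mx = 6.29 → 6.29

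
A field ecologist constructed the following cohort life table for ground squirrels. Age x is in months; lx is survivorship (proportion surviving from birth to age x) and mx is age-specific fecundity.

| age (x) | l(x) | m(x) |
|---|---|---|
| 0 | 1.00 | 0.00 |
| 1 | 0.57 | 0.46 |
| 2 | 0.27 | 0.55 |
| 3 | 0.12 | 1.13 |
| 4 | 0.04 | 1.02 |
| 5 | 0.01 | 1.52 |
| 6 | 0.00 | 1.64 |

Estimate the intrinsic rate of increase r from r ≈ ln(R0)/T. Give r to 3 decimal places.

-0.253

R0 = Σ lx·mx = 0 + 0.2622 + 0.1485 + 0.1356 + 0.0408 + 0.0152 + 0 = 0.6023
Σ x·lx·mx = 1.2052; T = 1.2052/0.6023 = 2.001…
r ≈ ln(R0)/T = ln(0.6023)/2.001… = -0.25337… → -0.253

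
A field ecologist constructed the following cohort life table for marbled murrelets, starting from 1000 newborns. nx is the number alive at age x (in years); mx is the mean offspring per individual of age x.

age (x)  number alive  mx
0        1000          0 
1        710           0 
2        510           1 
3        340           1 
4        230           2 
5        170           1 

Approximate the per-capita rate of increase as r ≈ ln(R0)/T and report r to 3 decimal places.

lx = nx/n0 = nx/1000: 1, 0.71, 0.51, 0.34, 0.23, 0.17
R0 = Σ lx·mx = 0 + 0 + 0.51 + 0.34 + 0.46 + 0.17 = 1.48
Σ x·lx·mx = 4.73; T = 4.73/1.48 = 3.19595…
r ≈ ln(R0)/T = ln(1.48)/3.19595… = 0.12267… → 0.123

0.123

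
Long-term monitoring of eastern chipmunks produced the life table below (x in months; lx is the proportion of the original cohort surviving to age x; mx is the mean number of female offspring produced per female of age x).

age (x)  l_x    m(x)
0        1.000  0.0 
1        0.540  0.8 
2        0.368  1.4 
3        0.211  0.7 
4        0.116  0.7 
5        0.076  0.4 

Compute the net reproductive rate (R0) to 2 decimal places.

1.21

lx·mx by age: 0, 0.432, 0.5152, 0.1477, 0.0812, 0.0304
R0 = Σ lx·mx = 1.2065 → 1.21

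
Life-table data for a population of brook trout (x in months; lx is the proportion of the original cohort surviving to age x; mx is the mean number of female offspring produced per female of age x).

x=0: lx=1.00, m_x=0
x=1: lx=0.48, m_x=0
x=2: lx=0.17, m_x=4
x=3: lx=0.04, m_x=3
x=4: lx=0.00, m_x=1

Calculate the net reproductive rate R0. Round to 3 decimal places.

0.800

lx·mx by age: 0, 0, 0.68, 0.12, 0
R0 = Σ lx·mx = 0.8 → 0.800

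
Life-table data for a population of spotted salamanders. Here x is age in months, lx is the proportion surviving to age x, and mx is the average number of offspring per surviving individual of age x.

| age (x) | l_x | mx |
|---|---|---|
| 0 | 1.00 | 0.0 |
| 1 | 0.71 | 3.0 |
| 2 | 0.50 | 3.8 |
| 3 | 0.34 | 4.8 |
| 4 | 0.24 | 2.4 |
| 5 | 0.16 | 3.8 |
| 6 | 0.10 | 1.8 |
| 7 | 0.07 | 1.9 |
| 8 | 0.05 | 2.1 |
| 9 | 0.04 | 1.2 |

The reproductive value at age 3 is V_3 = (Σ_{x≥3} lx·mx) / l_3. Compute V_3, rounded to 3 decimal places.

lx·mx for x ≥ 3: 1.632, 0.576, 0.608, 0.18, 0.133, 0.105, 0.048 → sum = 3.282
V_3 = 3.282 / l_3 = 3.282 / 0.34 = 9.652941… → 9.653

9.653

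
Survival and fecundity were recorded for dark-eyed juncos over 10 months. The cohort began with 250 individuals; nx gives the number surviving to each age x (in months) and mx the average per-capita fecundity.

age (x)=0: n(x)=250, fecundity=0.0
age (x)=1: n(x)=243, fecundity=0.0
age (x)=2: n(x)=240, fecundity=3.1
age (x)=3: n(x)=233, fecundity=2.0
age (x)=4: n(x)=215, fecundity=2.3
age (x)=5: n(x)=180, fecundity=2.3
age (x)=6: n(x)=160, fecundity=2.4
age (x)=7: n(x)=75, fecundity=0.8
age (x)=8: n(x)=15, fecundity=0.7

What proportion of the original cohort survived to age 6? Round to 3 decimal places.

0.640

l_6 = n_6/n_0 = 160/250 = 0.64 → 0.640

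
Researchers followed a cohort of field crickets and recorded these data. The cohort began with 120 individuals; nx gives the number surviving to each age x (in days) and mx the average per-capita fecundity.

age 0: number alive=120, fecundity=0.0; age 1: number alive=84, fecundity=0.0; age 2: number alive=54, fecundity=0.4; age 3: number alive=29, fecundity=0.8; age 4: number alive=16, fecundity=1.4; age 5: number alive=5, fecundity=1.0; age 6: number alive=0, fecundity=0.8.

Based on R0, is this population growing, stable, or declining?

declining

lx = nx/n0 = nx/120: 1, 0.7, 0.45, 0.24167…, 0.13333…, 0.04167…, 0
R0 = Σ lx·mx = 0 + 0 + 0.18 + 0.193333… + 0.186667… + 0.041667… + 0 = 0.601667…
R0 < 1, so the population is declining.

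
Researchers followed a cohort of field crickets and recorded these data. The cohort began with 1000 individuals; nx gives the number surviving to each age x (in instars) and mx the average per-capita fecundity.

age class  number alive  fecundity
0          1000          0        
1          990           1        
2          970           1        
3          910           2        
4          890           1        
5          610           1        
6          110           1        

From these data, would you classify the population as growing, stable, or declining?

growing

lx = nx/n0 = nx/1000: 1, 0.99, 0.97, 0.91, 0.89, 0.61, 0.11
R0 = Σ lx·mx = 0 + 0.99 + 0.97 + 1.82 + 0.89 + 0.61 + 0.11 = 5.39
R0 > 1, so the population is growing.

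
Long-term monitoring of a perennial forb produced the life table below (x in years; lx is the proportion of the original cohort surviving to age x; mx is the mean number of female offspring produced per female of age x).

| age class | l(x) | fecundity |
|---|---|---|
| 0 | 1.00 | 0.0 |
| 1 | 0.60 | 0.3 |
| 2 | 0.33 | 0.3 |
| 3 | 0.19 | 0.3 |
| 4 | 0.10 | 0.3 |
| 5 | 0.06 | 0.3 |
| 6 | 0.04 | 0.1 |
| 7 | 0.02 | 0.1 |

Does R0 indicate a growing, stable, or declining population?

declining

R0 = Σ lx·mx = 0 + 0.18 + 0.099 + 0.057 + 0.03 + 0.018 + 0.004 + 0.002 = 0.39
R0 < 1, so the population is declining.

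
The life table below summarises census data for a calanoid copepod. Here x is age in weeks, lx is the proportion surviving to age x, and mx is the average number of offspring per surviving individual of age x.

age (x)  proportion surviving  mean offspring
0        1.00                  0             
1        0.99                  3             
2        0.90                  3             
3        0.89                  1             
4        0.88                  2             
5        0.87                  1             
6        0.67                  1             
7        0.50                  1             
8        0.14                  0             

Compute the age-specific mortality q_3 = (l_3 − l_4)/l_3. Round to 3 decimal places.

q_3 = (l_3 − l_4) / l_3 = (0.89 − 0.88) / 0.89
     = 0.01 / 0.89 = 0.011236… → 0.011

0.011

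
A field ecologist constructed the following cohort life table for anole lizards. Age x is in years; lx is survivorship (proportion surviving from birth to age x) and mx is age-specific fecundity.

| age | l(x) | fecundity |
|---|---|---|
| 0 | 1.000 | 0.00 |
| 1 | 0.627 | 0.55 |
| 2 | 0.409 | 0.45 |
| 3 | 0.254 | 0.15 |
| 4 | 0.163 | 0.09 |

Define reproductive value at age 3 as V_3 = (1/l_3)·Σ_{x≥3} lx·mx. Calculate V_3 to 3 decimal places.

0.208

lx·mx for x ≥ 3: 0.0381, 0.01467 → sum = 0.05277
V_3 = 0.05277 / l_3 = 0.05277 / 0.254 = 0.207756… → 0.208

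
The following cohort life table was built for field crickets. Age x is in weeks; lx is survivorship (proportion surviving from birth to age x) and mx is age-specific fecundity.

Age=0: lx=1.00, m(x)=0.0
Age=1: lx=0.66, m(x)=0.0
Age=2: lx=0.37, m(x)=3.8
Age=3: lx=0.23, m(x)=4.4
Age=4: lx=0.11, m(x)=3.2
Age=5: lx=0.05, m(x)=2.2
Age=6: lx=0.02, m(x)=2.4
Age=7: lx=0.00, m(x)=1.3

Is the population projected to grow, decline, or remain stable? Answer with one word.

R0 = Σ lx·mx = 0 + 0 + 1.406 + 1.012 + 0.352 + 0.11 + 0.048 + 0 = 2.928
R0 > 1, so the population is growing.

growing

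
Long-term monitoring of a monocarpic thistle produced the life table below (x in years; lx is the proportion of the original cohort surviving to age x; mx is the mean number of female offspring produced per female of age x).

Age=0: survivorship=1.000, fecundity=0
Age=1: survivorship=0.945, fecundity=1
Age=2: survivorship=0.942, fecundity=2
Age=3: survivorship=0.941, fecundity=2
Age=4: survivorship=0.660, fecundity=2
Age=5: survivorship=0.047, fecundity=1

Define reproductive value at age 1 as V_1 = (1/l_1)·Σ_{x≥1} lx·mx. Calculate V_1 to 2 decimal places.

lx·mx for x ≥ 1: 0.945, 1.884, 1.882, 1.32, 0.047 → sum = 6.078
V_1 = 6.078 / l_1 = 6.078 / 0.945 = 6.431746… → 6.43

6.43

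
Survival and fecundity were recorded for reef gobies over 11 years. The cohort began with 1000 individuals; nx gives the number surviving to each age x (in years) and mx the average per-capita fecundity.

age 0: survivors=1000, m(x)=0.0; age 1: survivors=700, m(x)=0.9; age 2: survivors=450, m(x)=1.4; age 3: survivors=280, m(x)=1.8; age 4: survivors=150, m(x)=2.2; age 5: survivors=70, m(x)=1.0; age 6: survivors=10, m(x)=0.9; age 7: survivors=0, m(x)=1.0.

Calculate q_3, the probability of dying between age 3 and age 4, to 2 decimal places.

lx = nx/n0 = nx/1000: 1, 0.7, 0.45, 0.28, 0.15, 0.07, 0.01, 0
q_3 = (l_3 − l_4) / l_3 = (0.28 − 0.15) / 0.28
     = 0.13 / 0.28 = 0.464286… → 0.46

0.46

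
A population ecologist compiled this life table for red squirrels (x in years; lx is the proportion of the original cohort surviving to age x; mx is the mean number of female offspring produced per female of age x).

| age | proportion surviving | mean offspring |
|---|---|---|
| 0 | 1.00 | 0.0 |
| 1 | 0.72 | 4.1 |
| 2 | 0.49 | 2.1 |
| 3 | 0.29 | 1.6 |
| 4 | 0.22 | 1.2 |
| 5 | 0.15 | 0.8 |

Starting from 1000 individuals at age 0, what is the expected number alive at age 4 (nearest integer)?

220

Expected survivors = N0 · l_4 = 1000 × 0.22 = 220 → 220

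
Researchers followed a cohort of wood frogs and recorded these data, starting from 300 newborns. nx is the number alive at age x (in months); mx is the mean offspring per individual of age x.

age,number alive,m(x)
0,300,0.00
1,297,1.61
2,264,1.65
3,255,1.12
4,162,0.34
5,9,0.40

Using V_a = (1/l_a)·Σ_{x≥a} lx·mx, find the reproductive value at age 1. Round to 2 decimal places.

lx = nx/n0 = nx/300: 1, 0.99, 0.88, 0.85, 0.54, 0.03
lx·mx for x ≥ 1: 1.5939, 1.452, 0.952, 0.1836, 0.012 → sum = 4.1935
V_1 = 4.1935 / l_1 = 4.1935 / 0.99 = 4.235859… → 4.24

4.24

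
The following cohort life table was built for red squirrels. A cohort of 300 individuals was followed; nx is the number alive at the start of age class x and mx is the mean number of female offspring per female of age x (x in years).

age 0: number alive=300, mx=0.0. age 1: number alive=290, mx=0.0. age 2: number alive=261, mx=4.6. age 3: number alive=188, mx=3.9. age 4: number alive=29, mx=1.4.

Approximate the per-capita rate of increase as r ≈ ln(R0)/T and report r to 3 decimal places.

lx = nx/n0 = nx/300: 1, 0.96667…, 0.87, 0.62667…, 0.09667…
R0 = Σ lx·mx = 0 + 0 + 4.002 + 2.444… + 0.13533… = 6.581333…
Σ x·lx·mx = 15.877333…; T = 15.877333…/6.581333… = 2.41248…
r ≈ ln(R0)/T = ln(6.581333…)/2.41248… = 0.78104… → 0.781

0.781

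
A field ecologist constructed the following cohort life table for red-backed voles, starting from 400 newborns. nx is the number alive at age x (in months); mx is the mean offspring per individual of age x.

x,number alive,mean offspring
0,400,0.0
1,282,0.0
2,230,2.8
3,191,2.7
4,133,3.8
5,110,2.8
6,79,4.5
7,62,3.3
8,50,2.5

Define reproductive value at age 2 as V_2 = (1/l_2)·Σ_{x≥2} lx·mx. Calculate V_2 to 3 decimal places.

11.557

lx = nx/n0 = nx/400: 1, 0.705, 0.575, 0.4775, 0.3325, 0.275, 0.1975, 0.155, 0.125
lx·mx for x ≥ 2: 1.61, 1.28925, 1.2635, 0.77, 0.88875, 0.5115, 0.3125 → sum = 6.6455
V_2 = 6.6455 / l_2 = 6.6455 / 0.575 = 11.557391… → 11.557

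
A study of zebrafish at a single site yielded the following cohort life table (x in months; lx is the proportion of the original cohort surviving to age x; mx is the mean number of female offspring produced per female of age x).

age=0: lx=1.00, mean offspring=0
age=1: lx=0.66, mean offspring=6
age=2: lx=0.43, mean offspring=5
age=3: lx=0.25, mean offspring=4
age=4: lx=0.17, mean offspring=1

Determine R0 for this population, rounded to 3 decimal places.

7.280

lx·mx by age: 0, 3.96, 2.15, 1, 0.17
R0 = Σ lx·mx = 7.28 → 7.280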